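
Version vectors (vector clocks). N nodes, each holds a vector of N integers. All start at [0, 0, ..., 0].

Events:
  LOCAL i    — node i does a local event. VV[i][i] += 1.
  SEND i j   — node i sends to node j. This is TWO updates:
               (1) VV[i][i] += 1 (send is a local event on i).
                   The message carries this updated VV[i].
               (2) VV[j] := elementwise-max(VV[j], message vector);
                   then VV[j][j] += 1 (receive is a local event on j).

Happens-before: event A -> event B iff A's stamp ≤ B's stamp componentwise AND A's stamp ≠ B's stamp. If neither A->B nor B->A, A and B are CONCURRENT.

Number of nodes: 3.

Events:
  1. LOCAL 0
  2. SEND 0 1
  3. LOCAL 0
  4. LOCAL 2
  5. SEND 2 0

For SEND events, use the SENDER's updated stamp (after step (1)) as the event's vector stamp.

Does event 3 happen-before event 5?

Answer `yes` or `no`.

Answer: no

Derivation:
Initial: VV[0]=[0, 0, 0]
Initial: VV[1]=[0, 0, 0]
Initial: VV[2]=[0, 0, 0]
Event 1: LOCAL 0: VV[0][0]++ -> VV[0]=[1, 0, 0]
Event 2: SEND 0->1: VV[0][0]++ -> VV[0]=[2, 0, 0], msg_vec=[2, 0, 0]; VV[1]=max(VV[1],msg_vec) then VV[1][1]++ -> VV[1]=[2, 1, 0]
Event 3: LOCAL 0: VV[0][0]++ -> VV[0]=[3, 0, 0]
Event 4: LOCAL 2: VV[2][2]++ -> VV[2]=[0, 0, 1]
Event 5: SEND 2->0: VV[2][2]++ -> VV[2]=[0, 0, 2], msg_vec=[0, 0, 2]; VV[0]=max(VV[0],msg_vec) then VV[0][0]++ -> VV[0]=[4, 0, 2]
Event 3 stamp: [3, 0, 0]
Event 5 stamp: [0, 0, 2]
[3, 0, 0] <= [0, 0, 2]? False. Equal? False. Happens-before: False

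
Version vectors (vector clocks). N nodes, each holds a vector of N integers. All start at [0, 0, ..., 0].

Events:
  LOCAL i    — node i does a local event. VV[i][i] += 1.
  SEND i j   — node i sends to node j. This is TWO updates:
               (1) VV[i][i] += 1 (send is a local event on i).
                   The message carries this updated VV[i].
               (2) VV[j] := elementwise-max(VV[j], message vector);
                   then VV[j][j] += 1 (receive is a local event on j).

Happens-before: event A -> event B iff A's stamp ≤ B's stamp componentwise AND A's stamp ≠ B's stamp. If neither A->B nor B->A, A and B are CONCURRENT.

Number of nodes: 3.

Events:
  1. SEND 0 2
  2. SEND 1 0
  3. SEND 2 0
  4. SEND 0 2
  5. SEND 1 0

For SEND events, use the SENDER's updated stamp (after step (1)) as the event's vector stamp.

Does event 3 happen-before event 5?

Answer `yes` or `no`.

Answer: no

Derivation:
Initial: VV[0]=[0, 0, 0]
Initial: VV[1]=[0, 0, 0]
Initial: VV[2]=[0, 0, 0]
Event 1: SEND 0->2: VV[0][0]++ -> VV[0]=[1, 0, 0], msg_vec=[1, 0, 0]; VV[2]=max(VV[2],msg_vec) then VV[2][2]++ -> VV[2]=[1, 0, 1]
Event 2: SEND 1->0: VV[1][1]++ -> VV[1]=[0, 1, 0], msg_vec=[0, 1, 0]; VV[0]=max(VV[0],msg_vec) then VV[0][0]++ -> VV[0]=[2, 1, 0]
Event 3: SEND 2->0: VV[2][2]++ -> VV[2]=[1, 0, 2], msg_vec=[1, 0, 2]; VV[0]=max(VV[0],msg_vec) then VV[0][0]++ -> VV[0]=[3, 1, 2]
Event 4: SEND 0->2: VV[0][0]++ -> VV[0]=[4, 1, 2], msg_vec=[4, 1, 2]; VV[2]=max(VV[2],msg_vec) then VV[2][2]++ -> VV[2]=[4, 1, 3]
Event 5: SEND 1->0: VV[1][1]++ -> VV[1]=[0, 2, 0], msg_vec=[0, 2, 0]; VV[0]=max(VV[0],msg_vec) then VV[0][0]++ -> VV[0]=[5, 2, 2]
Event 3 stamp: [1, 0, 2]
Event 5 stamp: [0, 2, 0]
[1, 0, 2] <= [0, 2, 0]? False. Equal? False. Happens-before: False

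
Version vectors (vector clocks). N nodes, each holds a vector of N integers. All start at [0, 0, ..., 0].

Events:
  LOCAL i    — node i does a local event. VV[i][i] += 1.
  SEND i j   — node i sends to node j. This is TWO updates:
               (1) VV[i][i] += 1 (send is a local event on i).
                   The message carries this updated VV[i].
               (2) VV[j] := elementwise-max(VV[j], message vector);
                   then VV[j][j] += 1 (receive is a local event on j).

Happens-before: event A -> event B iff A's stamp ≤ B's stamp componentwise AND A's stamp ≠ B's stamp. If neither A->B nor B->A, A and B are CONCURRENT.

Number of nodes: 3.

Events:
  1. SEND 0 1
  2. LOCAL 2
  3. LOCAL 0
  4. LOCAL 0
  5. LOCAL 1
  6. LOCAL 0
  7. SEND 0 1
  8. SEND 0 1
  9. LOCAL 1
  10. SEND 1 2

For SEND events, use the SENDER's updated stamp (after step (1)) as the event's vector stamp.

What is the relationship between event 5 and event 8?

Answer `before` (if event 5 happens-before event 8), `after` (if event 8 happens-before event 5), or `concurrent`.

Initial: VV[0]=[0, 0, 0]
Initial: VV[1]=[0, 0, 0]
Initial: VV[2]=[0, 0, 0]
Event 1: SEND 0->1: VV[0][0]++ -> VV[0]=[1, 0, 0], msg_vec=[1, 0, 0]; VV[1]=max(VV[1],msg_vec) then VV[1][1]++ -> VV[1]=[1, 1, 0]
Event 2: LOCAL 2: VV[2][2]++ -> VV[2]=[0, 0, 1]
Event 3: LOCAL 0: VV[0][0]++ -> VV[0]=[2, 0, 0]
Event 4: LOCAL 0: VV[0][0]++ -> VV[0]=[3, 0, 0]
Event 5: LOCAL 1: VV[1][1]++ -> VV[1]=[1, 2, 0]
Event 6: LOCAL 0: VV[0][0]++ -> VV[0]=[4, 0, 0]
Event 7: SEND 0->1: VV[0][0]++ -> VV[0]=[5, 0, 0], msg_vec=[5, 0, 0]; VV[1]=max(VV[1],msg_vec) then VV[1][1]++ -> VV[1]=[5, 3, 0]
Event 8: SEND 0->1: VV[0][0]++ -> VV[0]=[6, 0, 0], msg_vec=[6, 0, 0]; VV[1]=max(VV[1],msg_vec) then VV[1][1]++ -> VV[1]=[6, 4, 0]
Event 9: LOCAL 1: VV[1][1]++ -> VV[1]=[6, 5, 0]
Event 10: SEND 1->2: VV[1][1]++ -> VV[1]=[6, 6, 0], msg_vec=[6, 6, 0]; VV[2]=max(VV[2],msg_vec) then VV[2][2]++ -> VV[2]=[6, 6, 2]
Event 5 stamp: [1, 2, 0]
Event 8 stamp: [6, 0, 0]
[1, 2, 0] <= [6, 0, 0]? False
[6, 0, 0] <= [1, 2, 0]? False
Relation: concurrent

Answer: concurrent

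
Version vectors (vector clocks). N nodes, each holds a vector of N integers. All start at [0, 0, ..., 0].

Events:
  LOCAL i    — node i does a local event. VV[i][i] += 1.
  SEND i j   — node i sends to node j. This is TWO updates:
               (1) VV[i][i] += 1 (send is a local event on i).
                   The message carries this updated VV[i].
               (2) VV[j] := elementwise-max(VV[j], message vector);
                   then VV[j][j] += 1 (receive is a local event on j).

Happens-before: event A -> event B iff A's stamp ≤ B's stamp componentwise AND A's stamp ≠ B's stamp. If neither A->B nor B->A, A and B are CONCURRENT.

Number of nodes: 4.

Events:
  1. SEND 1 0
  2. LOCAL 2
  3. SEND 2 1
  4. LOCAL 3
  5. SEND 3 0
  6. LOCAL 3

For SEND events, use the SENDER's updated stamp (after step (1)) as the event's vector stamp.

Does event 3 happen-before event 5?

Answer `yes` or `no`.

Answer: no

Derivation:
Initial: VV[0]=[0, 0, 0, 0]
Initial: VV[1]=[0, 0, 0, 0]
Initial: VV[2]=[0, 0, 0, 0]
Initial: VV[3]=[0, 0, 0, 0]
Event 1: SEND 1->0: VV[1][1]++ -> VV[1]=[0, 1, 0, 0], msg_vec=[0, 1, 0, 0]; VV[0]=max(VV[0],msg_vec) then VV[0][0]++ -> VV[0]=[1, 1, 0, 0]
Event 2: LOCAL 2: VV[2][2]++ -> VV[2]=[0, 0, 1, 0]
Event 3: SEND 2->1: VV[2][2]++ -> VV[2]=[0, 0, 2, 0], msg_vec=[0, 0, 2, 0]; VV[1]=max(VV[1],msg_vec) then VV[1][1]++ -> VV[1]=[0, 2, 2, 0]
Event 4: LOCAL 3: VV[3][3]++ -> VV[3]=[0, 0, 0, 1]
Event 5: SEND 3->0: VV[3][3]++ -> VV[3]=[0, 0, 0, 2], msg_vec=[0, 0, 0, 2]; VV[0]=max(VV[0],msg_vec) then VV[0][0]++ -> VV[0]=[2, 1, 0, 2]
Event 6: LOCAL 3: VV[3][3]++ -> VV[3]=[0, 0, 0, 3]
Event 3 stamp: [0, 0, 2, 0]
Event 5 stamp: [0, 0, 0, 2]
[0, 0, 2, 0] <= [0, 0, 0, 2]? False. Equal? False. Happens-before: False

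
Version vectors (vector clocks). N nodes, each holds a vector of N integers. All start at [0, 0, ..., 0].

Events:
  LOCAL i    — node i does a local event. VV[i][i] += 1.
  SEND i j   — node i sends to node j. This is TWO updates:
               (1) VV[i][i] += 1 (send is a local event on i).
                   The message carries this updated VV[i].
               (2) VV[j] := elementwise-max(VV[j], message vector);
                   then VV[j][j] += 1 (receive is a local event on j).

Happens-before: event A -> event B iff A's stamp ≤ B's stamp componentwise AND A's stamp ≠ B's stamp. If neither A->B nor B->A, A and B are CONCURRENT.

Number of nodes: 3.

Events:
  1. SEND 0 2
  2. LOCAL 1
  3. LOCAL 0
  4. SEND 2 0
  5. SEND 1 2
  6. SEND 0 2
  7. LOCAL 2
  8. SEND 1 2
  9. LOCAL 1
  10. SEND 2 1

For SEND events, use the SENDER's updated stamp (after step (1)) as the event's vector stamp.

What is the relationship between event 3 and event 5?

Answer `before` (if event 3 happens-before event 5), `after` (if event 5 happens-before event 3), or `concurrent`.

Answer: concurrent

Derivation:
Initial: VV[0]=[0, 0, 0]
Initial: VV[1]=[0, 0, 0]
Initial: VV[2]=[0, 0, 0]
Event 1: SEND 0->2: VV[0][0]++ -> VV[0]=[1, 0, 0], msg_vec=[1, 0, 0]; VV[2]=max(VV[2],msg_vec) then VV[2][2]++ -> VV[2]=[1, 0, 1]
Event 2: LOCAL 1: VV[1][1]++ -> VV[1]=[0, 1, 0]
Event 3: LOCAL 0: VV[0][0]++ -> VV[0]=[2, 0, 0]
Event 4: SEND 2->0: VV[2][2]++ -> VV[2]=[1, 0, 2], msg_vec=[1, 0, 2]; VV[0]=max(VV[0],msg_vec) then VV[0][0]++ -> VV[0]=[3, 0, 2]
Event 5: SEND 1->2: VV[1][1]++ -> VV[1]=[0, 2, 0], msg_vec=[0, 2, 0]; VV[2]=max(VV[2],msg_vec) then VV[2][2]++ -> VV[2]=[1, 2, 3]
Event 6: SEND 0->2: VV[0][0]++ -> VV[0]=[4, 0, 2], msg_vec=[4, 0, 2]; VV[2]=max(VV[2],msg_vec) then VV[2][2]++ -> VV[2]=[4, 2, 4]
Event 7: LOCAL 2: VV[2][2]++ -> VV[2]=[4, 2, 5]
Event 8: SEND 1->2: VV[1][1]++ -> VV[1]=[0, 3, 0], msg_vec=[0, 3, 0]; VV[2]=max(VV[2],msg_vec) then VV[2][2]++ -> VV[2]=[4, 3, 6]
Event 9: LOCAL 1: VV[1][1]++ -> VV[1]=[0, 4, 0]
Event 10: SEND 2->1: VV[2][2]++ -> VV[2]=[4, 3, 7], msg_vec=[4, 3, 7]; VV[1]=max(VV[1],msg_vec) then VV[1][1]++ -> VV[1]=[4, 5, 7]
Event 3 stamp: [2, 0, 0]
Event 5 stamp: [0, 2, 0]
[2, 0, 0] <= [0, 2, 0]? False
[0, 2, 0] <= [2, 0, 0]? False
Relation: concurrent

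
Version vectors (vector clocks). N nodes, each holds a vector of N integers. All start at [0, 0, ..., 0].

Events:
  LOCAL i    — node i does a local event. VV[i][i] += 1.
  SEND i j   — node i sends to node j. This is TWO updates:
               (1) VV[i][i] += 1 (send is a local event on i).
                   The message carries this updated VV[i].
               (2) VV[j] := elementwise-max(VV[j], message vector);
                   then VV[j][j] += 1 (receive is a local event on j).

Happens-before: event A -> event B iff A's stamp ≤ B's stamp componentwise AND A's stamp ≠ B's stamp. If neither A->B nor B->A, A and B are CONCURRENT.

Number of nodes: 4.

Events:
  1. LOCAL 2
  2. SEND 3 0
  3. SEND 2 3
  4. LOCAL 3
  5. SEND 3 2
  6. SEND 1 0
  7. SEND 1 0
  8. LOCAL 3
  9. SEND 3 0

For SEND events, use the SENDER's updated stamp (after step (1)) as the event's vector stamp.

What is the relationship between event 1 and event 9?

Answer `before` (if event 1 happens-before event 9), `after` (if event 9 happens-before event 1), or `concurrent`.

Initial: VV[0]=[0, 0, 0, 0]
Initial: VV[1]=[0, 0, 0, 0]
Initial: VV[2]=[0, 0, 0, 0]
Initial: VV[3]=[0, 0, 0, 0]
Event 1: LOCAL 2: VV[2][2]++ -> VV[2]=[0, 0, 1, 0]
Event 2: SEND 3->0: VV[3][3]++ -> VV[3]=[0, 0, 0, 1], msg_vec=[0, 0, 0, 1]; VV[0]=max(VV[0],msg_vec) then VV[0][0]++ -> VV[0]=[1, 0, 0, 1]
Event 3: SEND 2->3: VV[2][2]++ -> VV[2]=[0, 0, 2, 0], msg_vec=[0, 0, 2, 0]; VV[3]=max(VV[3],msg_vec) then VV[3][3]++ -> VV[3]=[0, 0, 2, 2]
Event 4: LOCAL 3: VV[3][3]++ -> VV[3]=[0, 0, 2, 3]
Event 5: SEND 3->2: VV[3][3]++ -> VV[3]=[0, 0, 2, 4], msg_vec=[0, 0, 2, 4]; VV[2]=max(VV[2],msg_vec) then VV[2][2]++ -> VV[2]=[0, 0, 3, 4]
Event 6: SEND 1->0: VV[1][1]++ -> VV[1]=[0, 1, 0, 0], msg_vec=[0, 1, 0, 0]; VV[0]=max(VV[0],msg_vec) then VV[0][0]++ -> VV[0]=[2, 1, 0, 1]
Event 7: SEND 1->0: VV[1][1]++ -> VV[1]=[0, 2, 0, 0], msg_vec=[0, 2, 0, 0]; VV[0]=max(VV[0],msg_vec) then VV[0][0]++ -> VV[0]=[3, 2, 0, 1]
Event 8: LOCAL 3: VV[3][3]++ -> VV[3]=[0, 0, 2, 5]
Event 9: SEND 3->0: VV[3][3]++ -> VV[3]=[0, 0, 2, 6], msg_vec=[0, 0, 2, 6]; VV[0]=max(VV[0],msg_vec) then VV[0][0]++ -> VV[0]=[4, 2, 2, 6]
Event 1 stamp: [0, 0, 1, 0]
Event 9 stamp: [0, 0, 2, 6]
[0, 0, 1, 0] <= [0, 0, 2, 6]? True
[0, 0, 2, 6] <= [0, 0, 1, 0]? False
Relation: before

Answer: before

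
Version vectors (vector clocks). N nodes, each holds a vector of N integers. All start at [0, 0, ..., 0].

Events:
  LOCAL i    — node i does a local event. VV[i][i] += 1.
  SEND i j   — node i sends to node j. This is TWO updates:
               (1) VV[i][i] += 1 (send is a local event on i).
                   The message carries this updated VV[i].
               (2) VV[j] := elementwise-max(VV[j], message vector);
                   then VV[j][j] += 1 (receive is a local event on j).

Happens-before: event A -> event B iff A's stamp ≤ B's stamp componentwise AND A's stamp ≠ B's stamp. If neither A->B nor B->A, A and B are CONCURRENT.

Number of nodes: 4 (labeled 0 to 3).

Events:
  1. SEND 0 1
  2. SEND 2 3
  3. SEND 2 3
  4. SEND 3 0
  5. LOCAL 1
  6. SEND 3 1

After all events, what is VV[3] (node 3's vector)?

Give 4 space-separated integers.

Initial: VV[0]=[0, 0, 0, 0]
Initial: VV[1]=[0, 0, 0, 0]
Initial: VV[2]=[0, 0, 0, 0]
Initial: VV[3]=[0, 0, 0, 0]
Event 1: SEND 0->1: VV[0][0]++ -> VV[0]=[1, 0, 0, 0], msg_vec=[1, 0, 0, 0]; VV[1]=max(VV[1],msg_vec) then VV[1][1]++ -> VV[1]=[1, 1, 0, 0]
Event 2: SEND 2->3: VV[2][2]++ -> VV[2]=[0, 0, 1, 0], msg_vec=[0, 0, 1, 0]; VV[3]=max(VV[3],msg_vec) then VV[3][3]++ -> VV[3]=[0, 0, 1, 1]
Event 3: SEND 2->3: VV[2][2]++ -> VV[2]=[0, 0, 2, 0], msg_vec=[0, 0, 2, 0]; VV[3]=max(VV[3],msg_vec) then VV[3][3]++ -> VV[3]=[0, 0, 2, 2]
Event 4: SEND 3->0: VV[3][3]++ -> VV[3]=[0, 0, 2, 3], msg_vec=[0, 0, 2, 3]; VV[0]=max(VV[0],msg_vec) then VV[0][0]++ -> VV[0]=[2, 0, 2, 3]
Event 5: LOCAL 1: VV[1][1]++ -> VV[1]=[1, 2, 0, 0]
Event 6: SEND 3->1: VV[3][3]++ -> VV[3]=[0, 0, 2, 4], msg_vec=[0, 0, 2, 4]; VV[1]=max(VV[1],msg_vec) then VV[1][1]++ -> VV[1]=[1, 3, 2, 4]
Final vectors: VV[0]=[2, 0, 2, 3]; VV[1]=[1, 3, 2, 4]; VV[2]=[0, 0, 2, 0]; VV[3]=[0, 0, 2, 4]

Answer: 0 0 2 4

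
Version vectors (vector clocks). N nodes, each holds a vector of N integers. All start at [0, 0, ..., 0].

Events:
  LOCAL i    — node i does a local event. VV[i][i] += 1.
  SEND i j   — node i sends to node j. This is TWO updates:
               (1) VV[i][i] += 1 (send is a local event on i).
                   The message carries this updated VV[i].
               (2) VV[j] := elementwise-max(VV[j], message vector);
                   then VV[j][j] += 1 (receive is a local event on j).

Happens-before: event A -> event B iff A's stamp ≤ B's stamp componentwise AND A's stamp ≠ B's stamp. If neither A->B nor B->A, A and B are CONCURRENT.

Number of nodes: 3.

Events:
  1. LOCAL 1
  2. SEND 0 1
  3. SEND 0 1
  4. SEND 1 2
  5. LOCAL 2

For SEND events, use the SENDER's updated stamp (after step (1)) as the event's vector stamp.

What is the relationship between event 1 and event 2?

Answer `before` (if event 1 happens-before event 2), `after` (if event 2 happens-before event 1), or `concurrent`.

Initial: VV[0]=[0, 0, 0]
Initial: VV[1]=[0, 0, 0]
Initial: VV[2]=[0, 0, 0]
Event 1: LOCAL 1: VV[1][1]++ -> VV[1]=[0, 1, 0]
Event 2: SEND 0->1: VV[0][0]++ -> VV[0]=[1, 0, 0], msg_vec=[1, 0, 0]; VV[1]=max(VV[1],msg_vec) then VV[1][1]++ -> VV[1]=[1, 2, 0]
Event 3: SEND 0->1: VV[0][0]++ -> VV[0]=[2, 0, 0], msg_vec=[2, 0, 0]; VV[1]=max(VV[1],msg_vec) then VV[1][1]++ -> VV[1]=[2, 3, 0]
Event 4: SEND 1->2: VV[1][1]++ -> VV[1]=[2, 4, 0], msg_vec=[2, 4, 0]; VV[2]=max(VV[2],msg_vec) then VV[2][2]++ -> VV[2]=[2, 4, 1]
Event 5: LOCAL 2: VV[2][2]++ -> VV[2]=[2, 4, 2]
Event 1 stamp: [0, 1, 0]
Event 2 stamp: [1, 0, 0]
[0, 1, 0] <= [1, 0, 0]? False
[1, 0, 0] <= [0, 1, 0]? False
Relation: concurrent

Answer: concurrent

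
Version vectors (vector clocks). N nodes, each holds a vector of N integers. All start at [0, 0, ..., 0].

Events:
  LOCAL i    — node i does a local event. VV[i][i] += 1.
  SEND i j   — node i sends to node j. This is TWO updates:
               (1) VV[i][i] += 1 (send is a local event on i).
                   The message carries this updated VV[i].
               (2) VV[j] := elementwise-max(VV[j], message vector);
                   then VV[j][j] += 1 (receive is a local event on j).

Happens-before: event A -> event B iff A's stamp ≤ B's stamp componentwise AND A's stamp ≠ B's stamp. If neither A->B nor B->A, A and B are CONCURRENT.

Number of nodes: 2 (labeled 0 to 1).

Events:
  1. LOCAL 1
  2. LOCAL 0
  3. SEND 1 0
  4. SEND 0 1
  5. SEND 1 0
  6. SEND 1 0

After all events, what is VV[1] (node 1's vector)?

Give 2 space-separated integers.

Initial: VV[0]=[0, 0]
Initial: VV[1]=[0, 0]
Event 1: LOCAL 1: VV[1][1]++ -> VV[1]=[0, 1]
Event 2: LOCAL 0: VV[0][0]++ -> VV[0]=[1, 0]
Event 3: SEND 1->0: VV[1][1]++ -> VV[1]=[0, 2], msg_vec=[0, 2]; VV[0]=max(VV[0],msg_vec) then VV[0][0]++ -> VV[0]=[2, 2]
Event 4: SEND 0->1: VV[0][0]++ -> VV[0]=[3, 2], msg_vec=[3, 2]; VV[1]=max(VV[1],msg_vec) then VV[1][1]++ -> VV[1]=[3, 3]
Event 5: SEND 1->0: VV[1][1]++ -> VV[1]=[3, 4], msg_vec=[3, 4]; VV[0]=max(VV[0],msg_vec) then VV[0][0]++ -> VV[0]=[4, 4]
Event 6: SEND 1->0: VV[1][1]++ -> VV[1]=[3, 5], msg_vec=[3, 5]; VV[0]=max(VV[0],msg_vec) then VV[0][0]++ -> VV[0]=[5, 5]
Final vectors: VV[0]=[5, 5]; VV[1]=[3, 5]

Answer: 3 5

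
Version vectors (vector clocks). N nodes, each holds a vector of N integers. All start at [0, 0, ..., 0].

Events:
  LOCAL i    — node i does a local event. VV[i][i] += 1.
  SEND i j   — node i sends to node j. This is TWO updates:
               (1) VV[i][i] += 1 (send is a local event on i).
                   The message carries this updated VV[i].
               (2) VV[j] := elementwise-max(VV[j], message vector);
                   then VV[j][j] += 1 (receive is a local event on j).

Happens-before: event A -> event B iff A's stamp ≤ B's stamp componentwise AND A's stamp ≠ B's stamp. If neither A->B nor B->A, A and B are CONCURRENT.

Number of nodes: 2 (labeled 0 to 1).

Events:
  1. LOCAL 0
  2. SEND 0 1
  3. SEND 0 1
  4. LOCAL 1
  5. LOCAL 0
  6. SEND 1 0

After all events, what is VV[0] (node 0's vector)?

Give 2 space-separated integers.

Initial: VV[0]=[0, 0]
Initial: VV[1]=[0, 0]
Event 1: LOCAL 0: VV[0][0]++ -> VV[0]=[1, 0]
Event 2: SEND 0->1: VV[0][0]++ -> VV[0]=[2, 0], msg_vec=[2, 0]; VV[1]=max(VV[1],msg_vec) then VV[1][1]++ -> VV[1]=[2, 1]
Event 3: SEND 0->1: VV[0][0]++ -> VV[0]=[3, 0], msg_vec=[3, 0]; VV[1]=max(VV[1],msg_vec) then VV[1][1]++ -> VV[1]=[3, 2]
Event 4: LOCAL 1: VV[1][1]++ -> VV[1]=[3, 3]
Event 5: LOCAL 0: VV[0][0]++ -> VV[0]=[4, 0]
Event 6: SEND 1->0: VV[1][1]++ -> VV[1]=[3, 4], msg_vec=[3, 4]; VV[0]=max(VV[0],msg_vec) then VV[0][0]++ -> VV[0]=[5, 4]
Final vectors: VV[0]=[5, 4]; VV[1]=[3, 4]

Answer: 5 4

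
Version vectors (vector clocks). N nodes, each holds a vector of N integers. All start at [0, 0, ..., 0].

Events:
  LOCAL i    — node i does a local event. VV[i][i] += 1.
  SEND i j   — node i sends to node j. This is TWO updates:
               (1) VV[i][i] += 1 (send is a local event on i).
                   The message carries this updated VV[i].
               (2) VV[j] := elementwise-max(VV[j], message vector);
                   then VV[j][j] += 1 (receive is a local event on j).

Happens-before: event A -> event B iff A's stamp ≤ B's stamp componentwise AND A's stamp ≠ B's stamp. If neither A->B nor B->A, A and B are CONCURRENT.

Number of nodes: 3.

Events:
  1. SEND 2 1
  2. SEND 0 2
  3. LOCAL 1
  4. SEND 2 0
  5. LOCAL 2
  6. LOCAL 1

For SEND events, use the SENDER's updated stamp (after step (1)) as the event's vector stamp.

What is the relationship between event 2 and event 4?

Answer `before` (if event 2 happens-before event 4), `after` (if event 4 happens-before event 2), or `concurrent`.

Initial: VV[0]=[0, 0, 0]
Initial: VV[1]=[0, 0, 0]
Initial: VV[2]=[0, 0, 0]
Event 1: SEND 2->1: VV[2][2]++ -> VV[2]=[0, 0, 1], msg_vec=[0, 0, 1]; VV[1]=max(VV[1],msg_vec) then VV[1][1]++ -> VV[1]=[0, 1, 1]
Event 2: SEND 0->2: VV[0][0]++ -> VV[0]=[1, 0, 0], msg_vec=[1, 0, 0]; VV[2]=max(VV[2],msg_vec) then VV[2][2]++ -> VV[2]=[1, 0, 2]
Event 3: LOCAL 1: VV[1][1]++ -> VV[1]=[0, 2, 1]
Event 4: SEND 2->0: VV[2][2]++ -> VV[2]=[1, 0, 3], msg_vec=[1, 0, 3]; VV[0]=max(VV[0],msg_vec) then VV[0][0]++ -> VV[0]=[2, 0, 3]
Event 5: LOCAL 2: VV[2][2]++ -> VV[2]=[1, 0, 4]
Event 6: LOCAL 1: VV[1][1]++ -> VV[1]=[0, 3, 1]
Event 2 stamp: [1, 0, 0]
Event 4 stamp: [1, 0, 3]
[1, 0, 0] <= [1, 0, 3]? True
[1, 0, 3] <= [1, 0, 0]? False
Relation: before

Answer: before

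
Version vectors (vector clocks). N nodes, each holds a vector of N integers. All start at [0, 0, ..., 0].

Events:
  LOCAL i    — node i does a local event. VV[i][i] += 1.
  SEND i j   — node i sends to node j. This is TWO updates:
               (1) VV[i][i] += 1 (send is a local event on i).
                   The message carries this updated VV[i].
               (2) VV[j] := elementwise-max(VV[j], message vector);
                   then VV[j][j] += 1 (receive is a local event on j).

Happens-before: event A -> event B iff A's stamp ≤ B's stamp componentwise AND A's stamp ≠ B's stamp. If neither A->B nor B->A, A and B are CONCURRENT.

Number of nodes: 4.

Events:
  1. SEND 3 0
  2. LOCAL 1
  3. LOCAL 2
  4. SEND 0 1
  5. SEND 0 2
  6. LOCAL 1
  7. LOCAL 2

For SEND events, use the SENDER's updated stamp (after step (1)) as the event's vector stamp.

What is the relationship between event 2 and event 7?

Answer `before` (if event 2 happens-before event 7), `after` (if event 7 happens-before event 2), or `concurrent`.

Answer: concurrent

Derivation:
Initial: VV[0]=[0, 0, 0, 0]
Initial: VV[1]=[0, 0, 0, 0]
Initial: VV[2]=[0, 0, 0, 0]
Initial: VV[3]=[0, 0, 0, 0]
Event 1: SEND 3->0: VV[3][3]++ -> VV[3]=[0, 0, 0, 1], msg_vec=[0, 0, 0, 1]; VV[0]=max(VV[0],msg_vec) then VV[0][0]++ -> VV[0]=[1, 0, 0, 1]
Event 2: LOCAL 1: VV[1][1]++ -> VV[1]=[0, 1, 0, 0]
Event 3: LOCAL 2: VV[2][2]++ -> VV[2]=[0, 0, 1, 0]
Event 4: SEND 0->1: VV[0][0]++ -> VV[0]=[2, 0, 0, 1], msg_vec=[2, 0, 0, 1]; VV[1]=max(VV[1],msg_vec) then VV[1][1]++ -> VV[1]=[2, 2, 0, 1]
Event 5: SEND 0->2: VV[0][0]++ -> VV[0]=[3, 0, 0, 1], msg_vec=[3, 0, 0, 1]; VV[2]=max(VV[2],msg_vec) then VV[2][2]++ -> VV[2]=[3, 0, 2, 1]
Event 6: LOCAL 1: VV[1][1]++ -> VV[1]=[2, 3, 0, 1]
Event 7: LOCAL 2: VV[2][2]++ -> VV[2]=[3, 0, 3, 1]
Event 2 stamp: [0, 1, 0, 0]
Event 7 stamp: [3, 0, 3, 1]
[0, 1, 0, 0] <= [3, 0, 3, 1]? False
[3, 0, 3, 1] <= [0, 1, 0, 0]? False
Relation: concurrent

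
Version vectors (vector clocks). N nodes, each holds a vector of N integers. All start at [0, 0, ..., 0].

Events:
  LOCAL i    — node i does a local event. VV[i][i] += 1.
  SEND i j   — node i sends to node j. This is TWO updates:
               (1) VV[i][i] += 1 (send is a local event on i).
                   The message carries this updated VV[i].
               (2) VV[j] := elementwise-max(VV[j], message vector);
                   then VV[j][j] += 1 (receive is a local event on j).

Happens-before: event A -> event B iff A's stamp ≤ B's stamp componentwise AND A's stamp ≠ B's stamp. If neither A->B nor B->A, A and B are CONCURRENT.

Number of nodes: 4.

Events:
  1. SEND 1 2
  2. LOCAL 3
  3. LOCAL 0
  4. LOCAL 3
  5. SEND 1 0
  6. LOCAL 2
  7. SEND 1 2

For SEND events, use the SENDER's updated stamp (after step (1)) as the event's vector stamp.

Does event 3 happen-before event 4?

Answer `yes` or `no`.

Answer: no

Derivation:
Initial: VV[0]=[0, 0, 0, 0]
Initial: VV[1]=[0, 0, 0, 0]
Initial: VV[2]=[0, 0, 0, 0]
Initial: VV[3]=[0, 0, 0, 0]
Event 1: SEND 1->2: VV[1][1]++ -> VV[1]=[0, 1, 0, 0], msg_vec=[0, 1, 0, 0]; VV[2]=max(VV[2],msg_vec) then VV[2][2]++ -> VV[2]=[0, 1, 1, 0]
Event 2: LOCAL 3: VV[3][3]++ -> VV[3]=[0, 0, 0, 1]
Event 3: LOCAL 0: VV[0][0]++ -> VV[0]=[1, 0, 0, 0]
Event 4: LOCAL 3: VV[3][3]++ -> VV[3]=[0, 0, 0, 2]
Event 5: SEND 1->0: VV[1][1]++ -> VV[1]=[0, 2, 0, 0], msg_vec=[0, 2, 0, 0]; VV[0]=max(VV[0],msg_vec) then VV[0][0]++ -> VV[0]=[2, 2, 0, 0]
Event 6: LOCAL 2: VV[2][2]++ -> VV[2]=[0, 1, 2, 0]
Event 7: SEND 1->2: VV[1][1]++ -> VV[1]=[0, 3, 0, 0], msg_vec=[0, 3, 0, 0]; VV[2]=max(VV[2],msg_vec) then VV[2][2]++ -> VV[2]=[0, 3, 3, 0]
Event 3 stamp: [1, 0, 0, 0]
Event 4 stamp: [0, 0, 0, 2]
[1, 0, 0, 0] <= [0, 0, 0, 2]? False. Equal? False. Happens-before: False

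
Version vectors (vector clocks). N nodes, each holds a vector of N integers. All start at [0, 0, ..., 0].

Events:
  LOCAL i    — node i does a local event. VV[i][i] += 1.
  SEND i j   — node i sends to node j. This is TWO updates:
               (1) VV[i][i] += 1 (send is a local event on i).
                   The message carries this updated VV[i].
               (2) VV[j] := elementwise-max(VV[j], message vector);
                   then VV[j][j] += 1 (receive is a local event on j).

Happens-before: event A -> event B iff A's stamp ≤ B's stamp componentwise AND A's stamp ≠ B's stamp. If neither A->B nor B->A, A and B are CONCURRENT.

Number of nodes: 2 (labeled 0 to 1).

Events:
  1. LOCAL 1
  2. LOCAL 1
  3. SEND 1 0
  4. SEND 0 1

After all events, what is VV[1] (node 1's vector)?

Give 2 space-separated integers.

Answer: 2 4

Derivation:
Initial: VV[0]=[0, 0]
Initial: VV[1]=[0, 0]
Event 1: LOCAL 1: VV[1][1]++ -> VV[1]=[0, 1]
Event 2: LOCAL 1: VV[1][1]++ -> VV[1]=[0, 2]
Event 3: SEND 1->0: VV[1][1]++ -> VV[1]=[0, 3], msg_vec=[0, 3]; VV[0]=max(VV[0],msg_vec) then VV[0][0]++ -> VV[0]=[1, 3]
Event 4: SEND 0->1: VV[0][0]++ -> VV[0]=[2, 3], msg_vec=[2, 3]; VV[1]=max(VV[1],msg_vec) then VV[1][1]++ -> VV[1]=[2, 4]
Final vectors: VV[0]=[2, 3]; VV[1]=[2, 4]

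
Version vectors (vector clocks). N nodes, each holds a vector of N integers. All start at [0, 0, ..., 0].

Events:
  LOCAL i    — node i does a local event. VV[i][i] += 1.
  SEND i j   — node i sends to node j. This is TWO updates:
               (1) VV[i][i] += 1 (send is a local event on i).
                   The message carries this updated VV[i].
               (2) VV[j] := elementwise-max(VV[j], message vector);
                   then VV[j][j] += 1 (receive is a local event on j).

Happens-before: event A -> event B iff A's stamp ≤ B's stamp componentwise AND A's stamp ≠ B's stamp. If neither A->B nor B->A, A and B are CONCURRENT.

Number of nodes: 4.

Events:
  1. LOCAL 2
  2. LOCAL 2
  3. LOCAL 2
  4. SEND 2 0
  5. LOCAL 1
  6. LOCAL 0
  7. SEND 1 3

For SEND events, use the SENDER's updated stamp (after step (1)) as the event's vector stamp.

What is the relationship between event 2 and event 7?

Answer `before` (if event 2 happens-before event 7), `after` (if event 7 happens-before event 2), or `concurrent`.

Answer: concurrent

Derivation:
Initial: VV[0]=[0, 0, 0, 0]
Initial: VV[1]=[0, 0, 0, 0]
Initial: VV[2]=[0, 0, 0, 0]
Initial: VV[3]=[0, 0, 0, 0]
Event 1: LOCAL 2: VV[2][2]++ -> VV[2]=[0, 0, 1, 0]
Event 2: LOCAL 2: VV[2][2]++ -> VV[2]=[0, 0, 2, 0]
Event 3: LOCAL 2: VV[2][2]++ -> VV[2]=[0, 0, 3, 0]
Event 4: SEND 2->0: VV[2][2]++ -> VV[2]=[0, 0, 4, 0], msg_vec=[0, 0, 4, 0]; VV[0]=max(VV[0],msg_vec) then VV[0][0]++ -> VV[0]=[1, 0, 4, 0]
Event 5: LOCAL 1: VV[1][1]++ -> VV[1]=[0, 1, 0, 0]
Event 6: LOCAL 0: VV[0][0]++ -> VV[0]=[2, 0, 4, 0]
Event 7: SEND 1->3: VV[1][1]++ -> VV[1]=[0, 2, 0, 0], msg_vec=[0, 2, 0, 0]; VV[3]=max(VV[3],msg_vec) then VV[3][3]++ -> VV[3]=[0, 2, 0, 1]
Event 2 stamp: [0, 0, 2, 0]
Event 7 stamp: [0, 2, 0, 0]
[0, 0, 2, 0] <= [0, 2, 0, 0]? False
[0, 2, 0, 0] <= [0, 0, 2, 0]? False
Relation: concurrent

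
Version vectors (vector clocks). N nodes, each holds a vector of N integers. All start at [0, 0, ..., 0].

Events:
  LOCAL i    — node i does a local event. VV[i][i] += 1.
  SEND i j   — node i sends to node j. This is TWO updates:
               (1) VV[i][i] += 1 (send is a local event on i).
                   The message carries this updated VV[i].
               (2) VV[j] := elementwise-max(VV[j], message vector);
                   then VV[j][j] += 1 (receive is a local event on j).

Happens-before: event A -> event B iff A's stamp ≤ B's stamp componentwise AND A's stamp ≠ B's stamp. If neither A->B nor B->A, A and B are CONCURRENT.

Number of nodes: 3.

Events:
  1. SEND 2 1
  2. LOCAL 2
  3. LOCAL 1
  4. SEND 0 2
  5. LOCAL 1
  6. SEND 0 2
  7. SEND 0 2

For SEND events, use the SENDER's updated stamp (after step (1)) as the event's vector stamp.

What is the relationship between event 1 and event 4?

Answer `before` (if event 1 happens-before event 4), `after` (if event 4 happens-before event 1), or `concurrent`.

Initial: VV[0]=[0, 0, 0]
Initial: VV[1]=[0, 0, 0]
Initial: VV[2]=[0, 0, 0]
Event 1: SEND 2->1: VV[2][2]++ -> VV[2]=[0, 0, 1], msg_vec=[0, 0, 1]; VV[1]=max(VV[1],msg_vec) then VV[1][1]++ -> VV[1]=[0, 1, 1]
Event 2: LOCAL 2: VV[2][2]++ -> VV[2]=[0, 0, 2]
Event 3: LOCAL 1: VV[1][1]++ -> VV[1]=[0, 2, 1]
Event 4: SEND 0->2: VV[0][0]++ -> VV[0]=[1, 0, 0], msg_vec=[1, 0, 0]; VV[2]=max(VV[2],msg_vec) then VV[2][2]++ -> VV[2]=[1, 0, 3]
Event 5: LOCAL 1: VV[1][1]++ -> VV[1]=[0, 3, 1]
Event 6: SEND 0->2: VV[0][0]++ -> VV[0]=[2, 0, 0], msg_vec=[2, 0, 0]; VV[2]=max(VV[2],msg_vec) then VV[2][2]++ -> VV[2]=[2, 0, 4]
Event 7: SEND 0->2: VV[0][0]++ -> VV[0]=[3, 0, 0], msg_vec=[3, 0, 0]; VV[2]=max(VV[2],msg_vec) then VV[2][2]++ -> VV[2]=[3, 0, 5]
Event 1 stamp: [0, 0, 1]
Event 4 stamp: [1, 0, 0]
[0, 0, 1] <= [1, 0, 0]? False
[1, 0, 0] <= [0, 0, 1]? False
Relation: concurrent

Answer: concurrent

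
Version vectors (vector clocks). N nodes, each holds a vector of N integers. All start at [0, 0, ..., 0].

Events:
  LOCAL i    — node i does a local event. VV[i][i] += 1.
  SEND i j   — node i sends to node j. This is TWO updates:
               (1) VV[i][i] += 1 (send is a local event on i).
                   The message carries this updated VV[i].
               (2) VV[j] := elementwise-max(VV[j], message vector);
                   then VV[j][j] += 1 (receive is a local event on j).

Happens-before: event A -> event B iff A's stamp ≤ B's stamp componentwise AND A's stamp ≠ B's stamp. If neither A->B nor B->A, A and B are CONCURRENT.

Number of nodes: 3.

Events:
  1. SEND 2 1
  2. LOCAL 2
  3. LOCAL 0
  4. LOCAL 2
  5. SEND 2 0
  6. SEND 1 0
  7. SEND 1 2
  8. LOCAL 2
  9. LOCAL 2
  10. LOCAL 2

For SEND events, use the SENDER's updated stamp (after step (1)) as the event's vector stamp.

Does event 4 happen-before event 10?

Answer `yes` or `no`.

Answer: yes

Derivation:
Initial: VV[0]=[0, 0, 0]
Initial: VV[1]=[0, 0, 0]
Initial: VV[2]=[0, 0, 0]
Event 1: SEND 2->1: VV[2][2]++ -> VV[2]=[0, 0, 1], msg_vec=[0, 0, 1]; VV[1]=max(VV[1],msg_vec) then VV[1][1]++ -> VV[1]=[0, 1, 1]
Event 2: LOCAL 2: VV[2][2]++ -> VV[2]=[0, 0, 2]
Event 3: LOCAL 0: VV[0][0]++ -> VV[0]=[1, 0, 0]
Event 4: LOCAL 2: VV[2][2]++ -> VV[2]=[0, 0, 3]
Event 5: SEND 2->0: VV[2][2]++ -> VV[2]=[0, 0, 4], msg_vec=[0, 0, 4]; VV[0]=max(VV[0],msg_vec) then VV[0][0]++ -> VV[0]=[2, 0, 4]
Event 6: SEND 1->0: VV[1][1]++ -> VV[1]=[0, 2, 1], msg_vec=[0, 2, 1]; VV[0]=max(VV[0],msg_vec) then VV[0][0]++ -> VV[0]=[3, 2, 4]
Event 7: SEND 1->2: VV[1][1]++ -> VV[1]=[0, 3, 1], msg_vec=[0, 3, 1]; VV[2]=max(VV[2],msg_vec) then VV[2][2]++ -> VV[2]=[0, 3, 5]
Event 8: LOCAL 2: VV[2][2]++ -> VV[2]=[0, 3, 6]
Event 9: LOCAL 2: VV[2][2]++ -> VV[2]=[0, 3, 7]
Event 10: LOCAL 2: VV[2][2]++ -> VV[2]=[0, 3, 8]
Event 4 stamp: [0, 0, 3]
Event 10 stamp: [0, 3, 8]
[0, 0, 3] <= [0, 3, 8]? True. Equal? False. Happens-before: True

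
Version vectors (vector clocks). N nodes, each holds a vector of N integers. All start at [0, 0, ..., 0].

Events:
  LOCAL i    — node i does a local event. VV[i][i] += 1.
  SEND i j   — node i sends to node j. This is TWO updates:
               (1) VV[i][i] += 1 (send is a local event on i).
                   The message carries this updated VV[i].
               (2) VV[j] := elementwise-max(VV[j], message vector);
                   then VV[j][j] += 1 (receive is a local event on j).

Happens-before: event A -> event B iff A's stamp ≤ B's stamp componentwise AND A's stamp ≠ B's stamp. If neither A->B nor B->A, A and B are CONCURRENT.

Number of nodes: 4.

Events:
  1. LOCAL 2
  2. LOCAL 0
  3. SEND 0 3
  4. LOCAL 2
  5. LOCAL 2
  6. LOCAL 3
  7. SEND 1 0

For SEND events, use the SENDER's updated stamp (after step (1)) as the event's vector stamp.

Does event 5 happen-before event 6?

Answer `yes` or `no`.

Initial: VV[0]=[0, 0, 0, 0]
Initial: VV[1]=[0, 0, 0, 0]
Initial: VV[2]=[0, 0, 0, 0]
Initial: VV[3]=[0, 0, 0, 0]
Event 1: LOCAL 2: VV[2][2]++ -> VV[2]=[0, 0, 1, 0]
Event 2: LOCAL 0: VV[0][0]++ -> VV[0]=[1, 0, 0, 0]
Event 3: SEND 0->3: VV[0][0]++ -> VV[0]=[2, 0, 0, 0], msg_vec=[2, 0, 0, 0]; VV[3]=max(VV[3],msg_vec) then VV[3][3]++ -> VV[3]=[2, 0, 0, 1]
Event 4: LOCAL 2: VV[2][2]++ -> VV[2]=[0, 0, 2, 0]
Event 5: LOCAL 2: VV[2][2]++ -> VV[2]=[0, 0, 3, 0]
Event 6: LOCAL 3: VV[3][3]++ -> VV[3]=[2, 0, 0, 2]
Event 7: SEND 1->0: VV[1][1]++ -> VV[1]=[0, 1, 0, 0], msg_vec=[0, 1, 0, 0]; VV[0]=max(VV[0],msg_vec) then VV[0][0]++ -> VV[0]=[3, 1, 0, 0]
Event 5 stamp: [0, 0, 3, 0]
Event 6 stamp: [2, 0, 0, 2]
[0, 0, 3, 0] <= [2, 0, 0, 2]? False. Equal? False. Happens-before: False

Answer: no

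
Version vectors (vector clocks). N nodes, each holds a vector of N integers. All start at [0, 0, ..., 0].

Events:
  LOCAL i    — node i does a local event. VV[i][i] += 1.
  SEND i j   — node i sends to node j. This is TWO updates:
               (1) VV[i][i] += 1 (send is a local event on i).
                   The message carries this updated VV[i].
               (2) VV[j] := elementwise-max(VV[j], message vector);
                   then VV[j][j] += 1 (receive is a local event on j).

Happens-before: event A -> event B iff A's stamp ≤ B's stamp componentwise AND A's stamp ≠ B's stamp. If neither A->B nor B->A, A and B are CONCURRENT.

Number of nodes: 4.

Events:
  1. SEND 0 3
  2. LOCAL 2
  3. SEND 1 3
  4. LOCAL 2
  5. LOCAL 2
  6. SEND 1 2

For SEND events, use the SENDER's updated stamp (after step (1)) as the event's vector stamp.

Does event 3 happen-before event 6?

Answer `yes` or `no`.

Answer: yes

Derivation:
Initial: VV[0]=[0, 0, 0, 0]
Initial: VV[1]=[0, 0, 0, 0]
Initial: VV[2]=[0, 0, 0, 0]
Initial: VV[3]=[0, 0, 0, 0]
Event 1: SEND 0->3: VV[0][0]++ -> VV[0]=[1, 0, 0, 0], msg_vec=[1, 0, 0, 0]; VV[3]=max(VV[3],msg_vec) then VV[3][3]++ -> VV[3]=[1, 0, 0, 1]
Event 2: LOCAL 2: VV[2][2]++ -> VV[2]=[0, 0, 1, 0]
Event 3: SEND 1->3: VV[1][1]++ -> VV[1]=[0, 1, 0, 0], msg_vec=[0, 1, 0, 0]; VV[3]=max(VV[3],msg_vec) then VV[3][3]++ -> VV[3]=[1, 1, 0, 2]
Event 4: LOCAL 2: VV[2][2]++ -> VV[2]=[0, 0, 2, 0]
Event 5: LOCAL 2: VV[2][2]++ -> VV[2]=[0, 0, 3, 0]
Event 6: SEND 1->2: VV[1][1]++ -> VV[1]=[0, 2, 0, 0], msg_vec=[0, 2, 0, 0]; VV[2]=max(VV[2],msg_vec) then VV[2][2]++ -> VV[2]=[0, 2, 4, 0]
Event 3 stamp: [0, 1, 0, 0]
Event 6 stamp: [0, 2, 0, 0]
[0, 1, 0, 0] <= [0, 2, 0, 0]? True. Equal? False. Happens-before: True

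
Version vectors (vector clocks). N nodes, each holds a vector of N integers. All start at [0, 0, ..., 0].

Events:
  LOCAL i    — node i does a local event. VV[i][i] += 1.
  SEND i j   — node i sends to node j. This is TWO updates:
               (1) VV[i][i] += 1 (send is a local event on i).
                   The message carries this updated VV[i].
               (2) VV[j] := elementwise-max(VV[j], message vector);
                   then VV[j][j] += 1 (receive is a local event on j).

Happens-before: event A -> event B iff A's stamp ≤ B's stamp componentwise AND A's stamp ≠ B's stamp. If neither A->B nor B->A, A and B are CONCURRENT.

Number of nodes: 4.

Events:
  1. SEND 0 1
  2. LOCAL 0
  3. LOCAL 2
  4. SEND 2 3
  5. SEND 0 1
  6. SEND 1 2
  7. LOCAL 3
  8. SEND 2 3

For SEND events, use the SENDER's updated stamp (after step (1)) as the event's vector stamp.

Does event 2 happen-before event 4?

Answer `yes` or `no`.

Initial: VV[0]=[0, 0, 0, 0]
Initial: VV[1]=[0, 0, 0, 0]
Initial: VV[2]=[0, 0, 0, 0]
Initial: VV[3]=[0, 0, 0, 0]
Event 1: SEND 0->1: VV[0][0]++ -> VV[0]=[1, 0, 0, 0], msg_vec=[1, 0, 0, 0]; VV[1]=max(VV[1],msg_vec) then VV[1][1]++ -> VV[1]=[1, 1, 0, 0]
Event 2: LOCAL 0: VV[0][0]++ -> VV[0]=[2, 0, 0, 0]
Event 3: LOCAL 2: VV[2][2]++ -> VV[2]=[0, 0, 1, 0]
Event 4: SEND 2->3: VV[2][2]++ -> VV[2]=[0, 0, 2, 0], msg_vec=[0, 0, 2, 0]; VV[3]=max(VV[3],msg_vec) then VV[3][3]++ -> VV[3]=[0, 0, 2, 1]
Event 5: SEND 0->1: VV[0][0]++ -> VV[0]=[3, 0, 0, 0], msg_vec=[3, 0, 0, 0]; VV[1]=max(VV[1],msg_vec) then VV[1][1]++ -> VV[1]=[3, 2, 0, 0]
Event 6: SEND 1->2: VV[1][1]++ -> VV[1]=[3, 3, 0, 0], msg_vec=[3, 3, 0, 0]; VV[2]=max(VV[2],msg_vec) then VV[2][2]++ -> VV[2]=[3, 3, 3, 0]
Event 7: LOCAL 3: VV[3][3]++ -> VV[3]=[0, 0, 2, 2]
Event 8: SEND 2->3: VV[2][2]++ -> VV[2]=[3, 3, 4, 0], msg_vec=[3, 3, 4, 0]; VV[3]=max(VV[3],msg_vec) then VV[3][3]++ -> VV[3]=[3, 3, 4, 3]
Event 2 stamp: [2, 0, 0, 0]
Event 4 stamp: [0, 0, 2, 0]
[2, 0, 0, 0] <= [0, 0, 2, 0]? False. Equal? False. Happens-before: False

Answer: no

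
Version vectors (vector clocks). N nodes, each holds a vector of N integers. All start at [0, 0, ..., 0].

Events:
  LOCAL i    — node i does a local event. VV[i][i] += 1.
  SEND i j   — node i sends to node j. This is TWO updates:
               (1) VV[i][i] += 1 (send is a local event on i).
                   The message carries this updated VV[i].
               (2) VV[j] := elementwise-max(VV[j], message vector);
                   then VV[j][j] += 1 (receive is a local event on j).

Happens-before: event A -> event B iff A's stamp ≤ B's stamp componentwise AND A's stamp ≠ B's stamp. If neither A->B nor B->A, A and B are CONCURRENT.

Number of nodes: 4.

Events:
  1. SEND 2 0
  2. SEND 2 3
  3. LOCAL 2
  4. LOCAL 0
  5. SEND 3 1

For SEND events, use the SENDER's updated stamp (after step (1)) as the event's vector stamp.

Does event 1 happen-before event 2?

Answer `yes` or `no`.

Initial: VV[0]=[0, 0, 0, 0]
Initial: VV[1]=[0, 0, 0, 0]
Initial: VV[2]=[0, 0, 0, 0]
Initial: VV[3]=[0, 0, 0, 0]
Event 1: SEND 2->0: VV[2][2]++ -> VV[2]=[0, 0, 1, 0], msg_vec=[0, 0, 1, 0]; VV[0]=max(VV[0],msg_vec) then VV[0][0]++ -> VV[0]=[1, 0, 1, 0]
Event 2: SEND 2->3: VV[2][2]++ -> VV[2]=[0, 0, 2, 0], msg_vec=[0, 0, 2, 0]; VV[3]=max(VV[3],msg_vec) then VV[3][3]++ -> VV[3]=[0, 0, 2, 1]
Event 3: LOCAL 2: VV[2][2]++ -> VV[2]=[0, 0, 3, 0]
Event 4: LOCAL 0: VV[0][0]++ -> VV[0]=[2, 0, 1, 0]
Event 5: SEND 3->1: VV[3][3]++ -> VV[3]=[0, 0, 2, 2], msg_vec=[0, 0, 2, 2]; VV[1]=max(VV[1],msg_vec) then VV[1][1]++ -> VV[1]=[0, 1, 2, 2]
Event 1 stamp: [0, 0, 1, 0]
Event 2 stamp: [0, 0, 2, 0]
[0, 0, 1, 0] <= [0, 0, 2, 0]? True. Equal? False. Happens-before: True

Answer: yes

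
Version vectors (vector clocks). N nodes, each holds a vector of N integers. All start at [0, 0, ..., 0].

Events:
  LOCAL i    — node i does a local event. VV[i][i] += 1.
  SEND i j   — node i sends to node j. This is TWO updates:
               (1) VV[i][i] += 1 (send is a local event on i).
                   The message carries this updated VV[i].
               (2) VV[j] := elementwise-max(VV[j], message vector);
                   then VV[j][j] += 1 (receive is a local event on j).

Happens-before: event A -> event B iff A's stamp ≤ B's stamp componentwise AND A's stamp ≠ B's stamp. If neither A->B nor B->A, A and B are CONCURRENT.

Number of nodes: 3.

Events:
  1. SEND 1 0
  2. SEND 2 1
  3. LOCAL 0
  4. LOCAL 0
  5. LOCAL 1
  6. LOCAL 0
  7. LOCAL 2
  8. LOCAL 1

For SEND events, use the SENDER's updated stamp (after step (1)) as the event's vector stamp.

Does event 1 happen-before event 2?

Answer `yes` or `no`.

Answer: no

Derivation:
Initial: VV[0]=[0, 0, 0]
Initial: VV[1]=[0, 0, 0]
Initial: VV[2]=[0, 0, 0]
Event 1: SEND 1->0: VV[1][1]++ -> VV[1]=[0, 1, 0], msg_vec=[0, 1, 0]; VV[0]=max(VV[0],msg_vec) then VV[0][0]++ -> VV[0]=[1, 1, 0]
Event 2: SEND 2->1: VV[2][2]++ -> VV[2]=[0, 0, 1], msg_vec=[0, 0, 1]; VV[1]=max(VV[1],msg_vec) then VV[1][1]++ -> VV[1]=[0, 2, 1]
Event 3: LOCAL 0: VV[0][0]++ -> VV[0]=[2, 1, 0]
Event 4: LOCAL 0: VV[0][0]++ -> VV[0]=[3, 1, 0]
Event 5: LOCAL 1: VV[1][1]++ -> VV[1]=[0, 3, 1]
Event 6: LOCAL 0: VV[0][0]++ -> VV[0]=[4, 1, 0]
Event 7: LOCAL 2: VV[2][2]++ -> VV[2]=[0, 0, 2]
Event 8: LOCAL 1: VV[1][1]++ -> VV[1]=[0, 4, 1]
Event 1 stamp: [0, 1, 0]
Event 2 stamp: [0, 0, 1]
[0, 1, 0] <= [0, 0, 1]? False. Equal? False. Happens-before: False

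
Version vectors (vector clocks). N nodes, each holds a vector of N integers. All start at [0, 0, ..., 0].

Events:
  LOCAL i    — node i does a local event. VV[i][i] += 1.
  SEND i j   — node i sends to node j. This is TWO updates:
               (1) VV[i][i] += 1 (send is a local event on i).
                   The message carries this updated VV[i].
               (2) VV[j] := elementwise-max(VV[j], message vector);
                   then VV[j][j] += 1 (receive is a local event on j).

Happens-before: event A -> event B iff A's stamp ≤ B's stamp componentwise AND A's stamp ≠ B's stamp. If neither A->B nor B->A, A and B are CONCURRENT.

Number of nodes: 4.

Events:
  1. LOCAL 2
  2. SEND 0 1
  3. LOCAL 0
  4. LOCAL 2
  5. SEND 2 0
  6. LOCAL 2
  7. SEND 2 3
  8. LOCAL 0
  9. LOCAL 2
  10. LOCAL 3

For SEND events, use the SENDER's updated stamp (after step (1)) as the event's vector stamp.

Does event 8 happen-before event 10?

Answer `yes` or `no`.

Answer: no

Derivation:
Initial: VV[0]=[0, 0, 0, 0]
Initial: VV[1]=[0, 0, 0, 0]
Initial: VV[2]=[0, 0, 0, 0]
Initial: VV[3]=[0, 0, 0, 0]
Event 1: LOCAL 2: VV[2][2]++ -> VV[2]=[0, 0, 1, 0]
Event 2: SEND 0->1: VV[0][0]++ -> VV[0]=[1, 0, 0, 0], msg_vec=[1, 0, 0, 0]; VV[1]=max(VV[1],msg_vec) then VV[1][1]++ -> VV[1]=[1, 1, 0, 0]
Event 3: LOCAL 0: VV[0][0]++ -> VV[0]=[2, 0, 0, 0]
Event 4: LOCAL 2: VV[2][2]++ -> VV[2]=[0, 0, 2, 0]
Event 5: SEND 2->0: VV[2][2]++ -> VV[2]=[0, 0, 3, 0], msg_vec=[0, 0, 3, 0]; VV[0]=max(VV[0],msg_vec) then VV[0][0]++ -> VV[0]=[3, 0, 3, 0]
Event 6: LOCAL 2: VV[2][2]++ -> VV[2]=[0, 0, 4, 0]
Event 7: SEND 2->3: VV[2][2]++ -> VV[2]=[0, 0, 5, 0], msg_vec=[0, 0, 5, 0]; VV[3]=max(VV[3],msg_vec) then VV[3][3]++ -> VV[3]=[0, 0, 5, 1]
Event 8: LOCAL 0: VV[0][0]++ -> VV[0]=[4, 0, 3, 0]
Event 9: LOCAL 2: VV[2][2]++ -> VV[2]=[0, 0, 6, 0]
Event 10: LOCAL 3: VV[3][3]++ -> VV[3]=[0, 0, 5, 2]
Event 8 stamp: [4, 0, 3, 0]
Event 10 stamp: [0, 0, 5, 2]
[4, 0, 3, 0] <= [0, 0, 5, 2]? False. Equal? False. Happens-before: False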